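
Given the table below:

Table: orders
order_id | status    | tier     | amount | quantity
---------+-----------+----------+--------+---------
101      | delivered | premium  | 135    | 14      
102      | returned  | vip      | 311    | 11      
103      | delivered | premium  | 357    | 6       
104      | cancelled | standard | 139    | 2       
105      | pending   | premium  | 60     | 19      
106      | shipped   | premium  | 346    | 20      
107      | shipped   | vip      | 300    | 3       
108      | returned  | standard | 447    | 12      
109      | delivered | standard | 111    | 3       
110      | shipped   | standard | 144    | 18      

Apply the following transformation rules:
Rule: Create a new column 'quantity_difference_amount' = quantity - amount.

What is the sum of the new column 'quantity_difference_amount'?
-2242

Step 1: For each record, compute quantity - amount
Example calculations:
  14 - 135 = -121
  11 - 311 = -300
  6 - 357 = -351
  ...
Step 2: Sum all derived values
Step 3: Total = -2242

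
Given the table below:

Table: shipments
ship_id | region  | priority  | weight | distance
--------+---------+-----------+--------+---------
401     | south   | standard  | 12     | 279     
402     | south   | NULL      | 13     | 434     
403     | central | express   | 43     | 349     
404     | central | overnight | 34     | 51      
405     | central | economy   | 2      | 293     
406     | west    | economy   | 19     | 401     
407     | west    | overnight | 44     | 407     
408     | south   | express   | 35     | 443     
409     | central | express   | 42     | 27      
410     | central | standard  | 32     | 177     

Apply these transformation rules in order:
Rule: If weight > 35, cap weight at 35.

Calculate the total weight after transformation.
252

Step 1: 3 records have weight > 35
Step 2: These records originally summed to 129
Step 3: After capping: 3 × 35 = 105
Step 4: Unaffected records sum: 147
Step 5: Final sum = 105 + 147 = 252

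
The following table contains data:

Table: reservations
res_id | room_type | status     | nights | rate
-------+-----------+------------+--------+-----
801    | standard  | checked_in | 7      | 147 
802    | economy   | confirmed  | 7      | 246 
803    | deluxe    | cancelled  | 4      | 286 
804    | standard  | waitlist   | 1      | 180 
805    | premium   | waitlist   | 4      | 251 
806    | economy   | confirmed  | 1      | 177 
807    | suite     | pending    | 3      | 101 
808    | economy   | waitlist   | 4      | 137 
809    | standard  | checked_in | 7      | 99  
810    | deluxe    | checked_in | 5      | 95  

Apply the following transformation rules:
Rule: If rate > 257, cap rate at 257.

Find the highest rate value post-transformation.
257

Step 1: Original maximum rate = 286
Step 2: Apply cap at 257
Step 3: 1 records had rate > 257 and were capped
Step 4: Maximum after transformation = 257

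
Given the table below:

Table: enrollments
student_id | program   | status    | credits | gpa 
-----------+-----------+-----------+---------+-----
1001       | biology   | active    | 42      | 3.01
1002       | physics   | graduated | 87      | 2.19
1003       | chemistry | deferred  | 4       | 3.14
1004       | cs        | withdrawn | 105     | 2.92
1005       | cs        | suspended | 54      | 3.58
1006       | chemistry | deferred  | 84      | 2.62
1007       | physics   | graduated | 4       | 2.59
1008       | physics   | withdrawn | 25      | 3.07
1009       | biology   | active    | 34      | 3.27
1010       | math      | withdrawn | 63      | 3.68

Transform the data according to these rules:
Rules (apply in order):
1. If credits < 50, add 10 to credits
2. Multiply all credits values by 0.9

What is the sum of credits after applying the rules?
496.8

Step 1: Apply Rule 1 - Add 10 to records with credits < 50
  - 5 records affected: 109 + (5 × 10) = 159
  - Unaffected records: 393
  - Sum after Rule 1: 552
Step 2: Apply Rule 2 - Multiply all by 0.9
  - 552 × 0.9 = 496.8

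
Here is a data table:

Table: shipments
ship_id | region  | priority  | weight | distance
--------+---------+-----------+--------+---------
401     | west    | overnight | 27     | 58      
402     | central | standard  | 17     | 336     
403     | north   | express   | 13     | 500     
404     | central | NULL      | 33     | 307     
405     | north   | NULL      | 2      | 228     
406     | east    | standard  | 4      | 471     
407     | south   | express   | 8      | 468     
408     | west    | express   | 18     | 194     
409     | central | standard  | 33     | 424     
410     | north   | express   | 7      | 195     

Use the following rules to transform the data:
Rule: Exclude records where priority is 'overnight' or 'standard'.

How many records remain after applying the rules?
6

Step 1: Count records to exclude
  - 1 (overnight) + 3 (standard) = 4 records
Step 2: Total records: 10
Step 3: Remaining = 10 - 4 = 6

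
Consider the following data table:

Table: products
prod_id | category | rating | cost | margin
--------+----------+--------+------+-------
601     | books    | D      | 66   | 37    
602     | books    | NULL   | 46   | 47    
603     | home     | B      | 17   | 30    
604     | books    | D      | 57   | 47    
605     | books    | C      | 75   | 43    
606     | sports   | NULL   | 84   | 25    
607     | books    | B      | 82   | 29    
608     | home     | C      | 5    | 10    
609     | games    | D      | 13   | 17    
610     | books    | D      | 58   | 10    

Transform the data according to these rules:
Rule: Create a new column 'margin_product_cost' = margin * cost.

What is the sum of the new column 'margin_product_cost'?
16347

Step 1: For each record, compute margin * cost
Example calculations:
  37 * 66 = 2442
  47 * 46 = 2162
  30 * 17 = 510
  ...
Step 2: Sum all derived values
Step 3: Total = 16347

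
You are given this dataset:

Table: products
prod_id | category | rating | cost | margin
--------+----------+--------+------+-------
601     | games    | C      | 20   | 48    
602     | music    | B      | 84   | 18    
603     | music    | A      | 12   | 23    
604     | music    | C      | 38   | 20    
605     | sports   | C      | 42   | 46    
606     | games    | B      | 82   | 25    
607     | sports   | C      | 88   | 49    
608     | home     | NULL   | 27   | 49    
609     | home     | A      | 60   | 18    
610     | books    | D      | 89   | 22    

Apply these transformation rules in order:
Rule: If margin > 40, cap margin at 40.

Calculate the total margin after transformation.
286

Step 1: 4 records have margin > 40
Step 2: These records originally summed to 192
Step 3: After capping: 4 × 40 = 160
Step 4: Unaffected records sum: 126
Step 5: Final sum = 160 + 126 = 286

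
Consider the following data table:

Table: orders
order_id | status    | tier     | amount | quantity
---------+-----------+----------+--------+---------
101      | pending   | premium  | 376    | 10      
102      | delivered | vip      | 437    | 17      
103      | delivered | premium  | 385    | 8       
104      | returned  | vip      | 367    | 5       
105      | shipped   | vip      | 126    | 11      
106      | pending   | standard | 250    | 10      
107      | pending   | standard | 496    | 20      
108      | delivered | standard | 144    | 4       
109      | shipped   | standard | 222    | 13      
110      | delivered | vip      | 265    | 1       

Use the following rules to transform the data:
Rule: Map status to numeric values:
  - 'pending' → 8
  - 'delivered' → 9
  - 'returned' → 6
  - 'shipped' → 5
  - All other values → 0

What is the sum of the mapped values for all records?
76

Step 1: Apply mapping to each record
Step 2: Count by status:
  'pending': 3 records × 8 = 24
  'delivered': 4 records × 9 = 36
  'returned': 1 records × 6 = 6
  'shipped': 2 records × 5 = 10
Step 3: Sum all mapped values = 76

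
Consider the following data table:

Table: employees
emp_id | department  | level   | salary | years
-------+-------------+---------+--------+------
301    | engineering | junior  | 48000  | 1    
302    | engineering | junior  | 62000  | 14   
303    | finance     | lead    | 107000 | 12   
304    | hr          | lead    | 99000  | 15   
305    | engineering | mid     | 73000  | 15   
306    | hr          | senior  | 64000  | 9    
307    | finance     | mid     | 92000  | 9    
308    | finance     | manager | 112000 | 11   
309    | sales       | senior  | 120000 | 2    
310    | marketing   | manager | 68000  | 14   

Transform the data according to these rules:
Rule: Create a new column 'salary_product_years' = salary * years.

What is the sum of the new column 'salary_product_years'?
8608000

Step 1: For each record, compute salary * years
Example calculations:
  48000 * 1 = 48000
  62000 * 14 = 868000
  107000 * 12 = 1284000
  ...
Step 2: Sum all derived values
Step 3: Total = 8608000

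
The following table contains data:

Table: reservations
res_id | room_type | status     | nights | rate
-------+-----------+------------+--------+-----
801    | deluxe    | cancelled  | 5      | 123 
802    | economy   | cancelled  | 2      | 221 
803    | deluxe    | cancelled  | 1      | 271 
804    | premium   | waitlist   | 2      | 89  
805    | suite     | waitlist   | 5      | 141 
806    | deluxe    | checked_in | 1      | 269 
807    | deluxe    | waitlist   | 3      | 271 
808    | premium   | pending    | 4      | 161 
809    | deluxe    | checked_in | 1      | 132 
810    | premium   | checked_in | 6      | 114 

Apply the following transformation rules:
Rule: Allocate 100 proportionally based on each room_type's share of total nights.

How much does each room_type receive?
deluxe: 36.67, economy: 6.67, premium: 40.0, suite: 16.67

Step 1: Calculate total nights = 30
Step 2: Calculate each room_type's proportion:
  deluxe: 11/30 = 36.67% → 36.67
  economy: 2/30 = 6.67% → 6.67
  premium: 12/30 = 40.00% → 40.0
  suite: 5/30 = 16.67% → 16.67
Step 3: Verify: sum of allocations ≈ 100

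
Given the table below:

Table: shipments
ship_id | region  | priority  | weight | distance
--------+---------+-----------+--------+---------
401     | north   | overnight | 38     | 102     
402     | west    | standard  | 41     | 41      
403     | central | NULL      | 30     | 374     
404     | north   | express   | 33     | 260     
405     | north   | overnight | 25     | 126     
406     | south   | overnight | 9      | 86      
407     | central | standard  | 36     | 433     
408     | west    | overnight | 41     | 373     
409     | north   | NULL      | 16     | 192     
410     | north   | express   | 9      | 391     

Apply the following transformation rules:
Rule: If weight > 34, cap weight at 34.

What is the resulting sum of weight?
258

Step 1: 4 records have weight > 34
Step 2: These records originally summed to 156
Step 3: After capping: 4 × 34 = 136
Step 4: Unaffected records sum: 122
Step 5: Final sum = 136 + 122 = 258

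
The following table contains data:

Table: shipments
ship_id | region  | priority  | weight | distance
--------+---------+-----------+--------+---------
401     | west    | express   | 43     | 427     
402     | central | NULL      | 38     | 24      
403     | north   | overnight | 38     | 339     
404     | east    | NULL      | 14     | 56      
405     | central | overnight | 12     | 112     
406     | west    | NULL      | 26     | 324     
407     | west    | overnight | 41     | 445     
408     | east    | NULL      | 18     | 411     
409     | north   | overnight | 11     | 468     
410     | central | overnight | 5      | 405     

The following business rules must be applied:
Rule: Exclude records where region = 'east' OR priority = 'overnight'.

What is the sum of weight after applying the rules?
107

Step 1: Find records where region = 'east' OR priority = 'overnight'
Step 2: 7 records match, summing to 139
Step 3: Original sum: 246
Step 4: Remaining sum = 246 - 139 = 107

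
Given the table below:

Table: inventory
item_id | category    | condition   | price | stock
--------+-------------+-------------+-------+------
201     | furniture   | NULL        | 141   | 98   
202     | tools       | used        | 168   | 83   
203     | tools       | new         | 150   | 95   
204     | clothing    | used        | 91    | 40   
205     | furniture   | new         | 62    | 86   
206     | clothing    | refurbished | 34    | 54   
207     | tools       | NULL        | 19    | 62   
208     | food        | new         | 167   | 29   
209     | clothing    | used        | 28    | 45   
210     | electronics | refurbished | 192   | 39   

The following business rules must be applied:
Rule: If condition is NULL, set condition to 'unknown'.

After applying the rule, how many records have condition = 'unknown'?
2

Step 1: Count records where condition IS NULL
Step 2: Found 2 records with NULL condition
Step 3: These records will have condition set to 'unknown'
Step 4: Records already having condition = 'unknown': 0
Step 5: Answer: 2 + 0 = 2 records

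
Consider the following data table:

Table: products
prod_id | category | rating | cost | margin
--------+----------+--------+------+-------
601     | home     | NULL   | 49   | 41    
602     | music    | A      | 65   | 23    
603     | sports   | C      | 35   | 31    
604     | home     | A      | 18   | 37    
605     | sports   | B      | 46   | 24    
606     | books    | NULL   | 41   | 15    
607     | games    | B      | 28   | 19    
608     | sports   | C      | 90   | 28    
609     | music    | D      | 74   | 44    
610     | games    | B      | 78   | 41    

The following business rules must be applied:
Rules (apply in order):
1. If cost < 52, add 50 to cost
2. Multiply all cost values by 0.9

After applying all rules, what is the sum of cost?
741.6

Step 1: Apply Rule 1 - Add 50 to records with cost < 52
  - 6 records affected: 217 + (6 × 50) = 517
  - Unaffected records: 307
  - Sum after Rule 1: 824
Step 2: Apply Rule 2 - Multiply all by 0.9
  - 824 × 0.9 = 741.6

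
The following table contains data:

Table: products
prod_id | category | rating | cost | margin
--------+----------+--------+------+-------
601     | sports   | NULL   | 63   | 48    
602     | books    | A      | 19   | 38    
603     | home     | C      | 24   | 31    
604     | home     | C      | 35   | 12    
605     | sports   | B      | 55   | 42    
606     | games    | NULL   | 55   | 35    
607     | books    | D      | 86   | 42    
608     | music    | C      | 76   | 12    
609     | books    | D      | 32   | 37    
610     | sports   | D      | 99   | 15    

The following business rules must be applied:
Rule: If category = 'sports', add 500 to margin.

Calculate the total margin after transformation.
1812

Step 1: Count records where category = 'sports': 3
Step 2: Total bonus added: 3 × 500 = 1500
Step 3: Original sum of margin: 312
Step 4: Final sum = 312 + 1500 = 1812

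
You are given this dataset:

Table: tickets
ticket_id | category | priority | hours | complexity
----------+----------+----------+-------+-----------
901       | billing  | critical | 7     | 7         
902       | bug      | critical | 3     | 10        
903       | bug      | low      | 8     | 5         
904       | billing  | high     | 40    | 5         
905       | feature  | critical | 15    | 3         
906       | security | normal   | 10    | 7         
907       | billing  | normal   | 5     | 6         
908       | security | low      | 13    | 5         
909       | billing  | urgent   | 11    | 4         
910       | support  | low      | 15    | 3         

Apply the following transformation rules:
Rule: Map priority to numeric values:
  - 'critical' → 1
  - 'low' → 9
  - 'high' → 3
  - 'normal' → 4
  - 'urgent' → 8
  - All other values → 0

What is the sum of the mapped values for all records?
49

Step 1: Apply mapping to each record
Step 2: Count by status:
  'critical': 3 records × 1 = 3
  'low': 3 records × 9 = 27
  'high': 1 records × 3 = 3
  'normal': 2 records × 4 = 8
  'urgent': 1 records × 8 = 8
Step 3: Sum all mapped values = 49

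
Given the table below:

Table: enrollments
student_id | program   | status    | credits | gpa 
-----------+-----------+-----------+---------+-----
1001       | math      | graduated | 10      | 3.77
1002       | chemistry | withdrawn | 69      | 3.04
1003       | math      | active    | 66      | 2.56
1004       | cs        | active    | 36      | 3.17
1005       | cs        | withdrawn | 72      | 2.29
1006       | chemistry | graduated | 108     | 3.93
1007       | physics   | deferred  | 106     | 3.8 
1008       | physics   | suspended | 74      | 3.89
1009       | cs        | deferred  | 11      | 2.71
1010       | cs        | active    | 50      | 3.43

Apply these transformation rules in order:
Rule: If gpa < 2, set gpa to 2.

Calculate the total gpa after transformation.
32.59

Step 1: 0 records have gpa < 2
Step 2: These records originally summed to 0
Step 3: After setting to minimum: 0 × 2 = 0
Step 4: Unaffected records sum: 32.59
Step 5: Final sum = 0 + 32.59 = 32.59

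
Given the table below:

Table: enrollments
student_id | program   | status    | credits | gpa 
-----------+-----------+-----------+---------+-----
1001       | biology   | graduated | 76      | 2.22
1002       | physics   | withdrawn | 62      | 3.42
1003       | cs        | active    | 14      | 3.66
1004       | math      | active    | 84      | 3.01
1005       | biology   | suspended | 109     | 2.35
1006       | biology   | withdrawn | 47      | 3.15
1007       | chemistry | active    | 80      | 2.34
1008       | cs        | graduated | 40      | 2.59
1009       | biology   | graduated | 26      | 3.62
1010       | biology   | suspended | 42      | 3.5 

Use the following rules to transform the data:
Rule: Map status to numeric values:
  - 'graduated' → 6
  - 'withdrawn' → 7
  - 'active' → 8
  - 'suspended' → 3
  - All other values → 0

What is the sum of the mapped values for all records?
62

Step 1: Apply mapping to each record
Step 2: Count by status:
  'graduated': 3 records × 6 = 18
  'withdrawn': 2 records × 7 = 14
  'active': 3 records × 8 = 24
  'suspended': 2 records × 3 = 6
Step 3: Sum all mapped values = 62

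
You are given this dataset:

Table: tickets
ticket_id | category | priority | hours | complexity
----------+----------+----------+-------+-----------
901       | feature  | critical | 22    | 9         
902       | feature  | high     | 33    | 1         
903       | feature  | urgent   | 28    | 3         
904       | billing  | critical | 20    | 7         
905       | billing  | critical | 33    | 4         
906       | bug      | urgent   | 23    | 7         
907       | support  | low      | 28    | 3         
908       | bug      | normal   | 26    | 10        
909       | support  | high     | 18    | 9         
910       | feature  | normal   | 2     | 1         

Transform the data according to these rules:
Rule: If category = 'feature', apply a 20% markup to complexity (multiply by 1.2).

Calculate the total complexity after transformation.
56.8

Step 1: Records with category = 'feature' have total complexity = 14
Step 2: Apply multiplier: 14 × 1.2 = 16.8
Step 3: Other records total: 40
Step 4: Final sum = 16.8 + 40 = 56.8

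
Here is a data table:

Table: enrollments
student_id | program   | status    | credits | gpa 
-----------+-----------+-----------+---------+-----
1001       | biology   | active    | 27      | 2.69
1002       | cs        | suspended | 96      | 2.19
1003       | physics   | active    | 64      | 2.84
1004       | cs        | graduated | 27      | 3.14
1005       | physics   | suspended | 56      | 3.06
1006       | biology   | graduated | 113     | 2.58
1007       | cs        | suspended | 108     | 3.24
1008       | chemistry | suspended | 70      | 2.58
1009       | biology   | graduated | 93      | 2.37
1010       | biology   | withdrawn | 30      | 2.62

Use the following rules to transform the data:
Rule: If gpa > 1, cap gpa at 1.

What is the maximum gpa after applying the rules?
1

Step 1: Original maximum gpa = 3.24
Step 2: Apply cap at 1
Step 3: 10 records had gpa > 1 and were capped
Step 4: Maximum after transformation = 1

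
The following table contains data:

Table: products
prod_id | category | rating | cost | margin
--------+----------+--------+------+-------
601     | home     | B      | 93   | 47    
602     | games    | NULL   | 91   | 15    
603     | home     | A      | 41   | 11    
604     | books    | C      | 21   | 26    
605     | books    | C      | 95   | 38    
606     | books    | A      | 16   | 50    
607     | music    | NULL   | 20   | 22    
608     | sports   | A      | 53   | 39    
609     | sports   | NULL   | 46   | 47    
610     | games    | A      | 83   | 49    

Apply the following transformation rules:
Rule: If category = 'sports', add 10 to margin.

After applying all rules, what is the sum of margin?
364

Step 1: Count records where category = 'sports': 2
Step 2: Total bonus added: 2 × 10 = 20
Step 3: Original sum of margin: 344
Step 4: Final sum = 344 + 20 = 364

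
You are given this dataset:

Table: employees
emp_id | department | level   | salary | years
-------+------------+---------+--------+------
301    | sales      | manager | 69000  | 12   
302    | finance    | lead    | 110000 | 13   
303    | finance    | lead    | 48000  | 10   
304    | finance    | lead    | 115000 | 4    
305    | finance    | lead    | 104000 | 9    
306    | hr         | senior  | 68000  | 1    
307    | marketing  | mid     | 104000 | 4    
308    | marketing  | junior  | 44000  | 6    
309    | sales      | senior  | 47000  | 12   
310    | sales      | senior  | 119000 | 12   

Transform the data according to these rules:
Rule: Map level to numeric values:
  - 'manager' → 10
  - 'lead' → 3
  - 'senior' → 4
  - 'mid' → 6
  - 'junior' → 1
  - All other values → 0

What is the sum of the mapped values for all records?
41

Step 1: Apply mapping to each record
Step 2: Count by status:
  'manager': 1 records × 10 = 10
  'lead': 4 records × 3 = 12
  'senior': 3 records × 4 = 12
  'mid': 1 records × 6 = 6
  'junior': 1 records × 1 = 1
Step 3: Sum all mapped values = 41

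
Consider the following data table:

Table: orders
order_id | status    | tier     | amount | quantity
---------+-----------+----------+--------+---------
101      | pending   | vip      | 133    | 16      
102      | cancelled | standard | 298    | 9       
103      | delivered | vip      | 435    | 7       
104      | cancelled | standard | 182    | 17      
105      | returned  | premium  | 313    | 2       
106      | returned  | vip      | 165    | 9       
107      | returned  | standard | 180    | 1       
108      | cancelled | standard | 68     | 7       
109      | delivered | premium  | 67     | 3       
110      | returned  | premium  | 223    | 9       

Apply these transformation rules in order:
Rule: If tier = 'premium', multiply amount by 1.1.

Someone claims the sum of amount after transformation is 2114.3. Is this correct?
No, the correct result is 2124.3.

Step 1: Calculate the correct sum after transformation
Step 2: Apply multiplier 1.1 to records where tier = 'premium'
Step 3: Correct result = 2124.3
Step 4: Claimed result = 2114.3
Step 5: 2124.3 ≠ 2114.3
Conclusion: The claimed result is incorrect. The correct answer is 2124.3.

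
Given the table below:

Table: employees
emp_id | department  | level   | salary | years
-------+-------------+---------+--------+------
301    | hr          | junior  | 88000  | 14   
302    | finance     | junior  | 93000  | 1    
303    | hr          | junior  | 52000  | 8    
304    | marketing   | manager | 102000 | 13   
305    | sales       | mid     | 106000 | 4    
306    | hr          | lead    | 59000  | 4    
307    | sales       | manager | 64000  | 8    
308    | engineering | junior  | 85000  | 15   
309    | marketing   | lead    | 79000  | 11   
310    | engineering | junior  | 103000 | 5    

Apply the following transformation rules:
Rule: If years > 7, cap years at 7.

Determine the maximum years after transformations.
7

Step 1: Original maximum years = 15
Step 2: Apply cap at 7
Step 3: 6 records had years > 7 and were capped
Step 4: Maximum after transformation = 7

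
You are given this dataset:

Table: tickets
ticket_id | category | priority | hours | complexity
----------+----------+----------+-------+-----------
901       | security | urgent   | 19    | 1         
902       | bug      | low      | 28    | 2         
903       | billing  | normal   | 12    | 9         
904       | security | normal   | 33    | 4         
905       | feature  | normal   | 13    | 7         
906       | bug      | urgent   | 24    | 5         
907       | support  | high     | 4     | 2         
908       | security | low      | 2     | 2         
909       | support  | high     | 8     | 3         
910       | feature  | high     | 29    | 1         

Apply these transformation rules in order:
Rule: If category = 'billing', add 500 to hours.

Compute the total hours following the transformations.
672

Step 1: Count records where category = 'billing': 1
Step 2: Total bonus added: 1 × 500 = 500
Step 3: Original sum of hours: 172
Step 4: Final sum = 172 + 500 = 672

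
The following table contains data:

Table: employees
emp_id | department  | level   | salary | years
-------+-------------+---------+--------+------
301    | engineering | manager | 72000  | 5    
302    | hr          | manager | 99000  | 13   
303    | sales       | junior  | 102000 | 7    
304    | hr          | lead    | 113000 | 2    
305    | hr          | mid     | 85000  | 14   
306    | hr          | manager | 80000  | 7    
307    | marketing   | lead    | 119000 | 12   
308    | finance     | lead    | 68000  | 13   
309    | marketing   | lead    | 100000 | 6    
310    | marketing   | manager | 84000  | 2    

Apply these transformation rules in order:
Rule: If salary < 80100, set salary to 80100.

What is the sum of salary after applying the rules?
942300

Step 1: 3 records have salary < 80100
Step 2: These records originally summed to 220000
Step 3: After setting to minimum: 3 × 80100 = 240300
Step 4: Unaffected records sum: 702000
Step 5: Final sum = 240300 + 702000 = 942300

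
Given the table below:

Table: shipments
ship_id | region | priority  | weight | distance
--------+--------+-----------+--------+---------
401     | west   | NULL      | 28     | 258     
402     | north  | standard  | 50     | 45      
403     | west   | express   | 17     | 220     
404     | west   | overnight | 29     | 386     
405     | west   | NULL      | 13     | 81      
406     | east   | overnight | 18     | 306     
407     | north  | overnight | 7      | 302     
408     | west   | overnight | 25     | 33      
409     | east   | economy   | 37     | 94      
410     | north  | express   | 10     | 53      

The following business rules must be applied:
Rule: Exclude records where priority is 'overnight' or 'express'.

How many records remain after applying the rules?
4

Step 1: Count records to exclude
  - 4 (overnight) + 2 (express) = 6 records
Step 2: Total records: 10
Step 3: Remaining = 10 - 6 = 4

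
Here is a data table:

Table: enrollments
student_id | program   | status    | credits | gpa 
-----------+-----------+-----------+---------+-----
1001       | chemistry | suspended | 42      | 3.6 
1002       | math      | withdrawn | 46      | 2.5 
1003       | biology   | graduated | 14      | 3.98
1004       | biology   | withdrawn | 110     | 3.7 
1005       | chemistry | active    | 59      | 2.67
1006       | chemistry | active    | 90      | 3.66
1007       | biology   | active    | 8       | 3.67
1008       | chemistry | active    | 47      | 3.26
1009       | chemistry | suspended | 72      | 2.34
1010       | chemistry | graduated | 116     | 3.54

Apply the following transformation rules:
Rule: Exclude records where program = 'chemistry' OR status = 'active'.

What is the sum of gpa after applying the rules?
10.18

Step 1: Find records where program = 'chemistry' OR status = 'active'
Step 2: 7 records match, summing to 22.74
Step 3: Original sum: 32.92
Step 4: Remaining sum = 32.92 - 22.74 = 10.18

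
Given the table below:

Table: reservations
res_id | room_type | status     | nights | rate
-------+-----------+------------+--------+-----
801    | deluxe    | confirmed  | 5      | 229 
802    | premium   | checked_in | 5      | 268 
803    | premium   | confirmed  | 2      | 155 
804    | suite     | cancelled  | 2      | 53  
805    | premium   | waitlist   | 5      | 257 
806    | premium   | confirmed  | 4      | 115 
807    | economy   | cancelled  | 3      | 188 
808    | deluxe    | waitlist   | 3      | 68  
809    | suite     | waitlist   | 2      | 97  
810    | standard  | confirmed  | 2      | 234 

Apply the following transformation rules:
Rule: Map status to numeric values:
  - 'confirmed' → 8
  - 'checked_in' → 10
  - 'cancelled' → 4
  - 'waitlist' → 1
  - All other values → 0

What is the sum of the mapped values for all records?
53

Step 1: Apply mapping to each record
Step 2: Count by status:
  'confirmed': 4 records × 8 = 32
  'checked_in': 1 records × 10 = 10
  'cancelled': 2 records × 4 = 8
  'waitlist': 3 records × 1 = 3
Step 3: Sum all mapped values = 53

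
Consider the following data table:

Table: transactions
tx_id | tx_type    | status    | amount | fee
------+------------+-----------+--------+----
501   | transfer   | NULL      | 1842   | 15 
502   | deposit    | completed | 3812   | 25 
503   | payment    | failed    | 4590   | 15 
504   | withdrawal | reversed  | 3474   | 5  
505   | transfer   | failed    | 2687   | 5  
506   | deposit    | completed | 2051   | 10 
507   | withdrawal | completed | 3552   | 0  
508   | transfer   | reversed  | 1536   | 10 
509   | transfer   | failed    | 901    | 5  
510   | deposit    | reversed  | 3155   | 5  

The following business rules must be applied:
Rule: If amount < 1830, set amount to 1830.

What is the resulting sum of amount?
28823

Step 1: 2 records have amount < 1830
Step 2: These records originally summed to 2437
Step 3: After setting to minimum: 2 × 1830 = 3660
Step 4: Unaffected records sum: 25163
Step 5: Final sum = 3660 + 25163 = 28823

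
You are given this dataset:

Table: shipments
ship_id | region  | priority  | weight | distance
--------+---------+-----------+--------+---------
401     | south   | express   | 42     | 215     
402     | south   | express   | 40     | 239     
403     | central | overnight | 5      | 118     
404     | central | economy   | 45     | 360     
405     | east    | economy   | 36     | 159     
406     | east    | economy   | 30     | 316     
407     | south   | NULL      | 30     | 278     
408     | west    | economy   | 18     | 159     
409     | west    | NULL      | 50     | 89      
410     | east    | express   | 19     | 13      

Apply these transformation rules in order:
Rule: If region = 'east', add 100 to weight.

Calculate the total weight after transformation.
615

Step 1: Count records where region = 'east': 3
Step 2: Total bonus added: 3 × 100 = 300
Step 3: Original sum of weight: 315
Step 4: Final sum = 315 + 300 = 615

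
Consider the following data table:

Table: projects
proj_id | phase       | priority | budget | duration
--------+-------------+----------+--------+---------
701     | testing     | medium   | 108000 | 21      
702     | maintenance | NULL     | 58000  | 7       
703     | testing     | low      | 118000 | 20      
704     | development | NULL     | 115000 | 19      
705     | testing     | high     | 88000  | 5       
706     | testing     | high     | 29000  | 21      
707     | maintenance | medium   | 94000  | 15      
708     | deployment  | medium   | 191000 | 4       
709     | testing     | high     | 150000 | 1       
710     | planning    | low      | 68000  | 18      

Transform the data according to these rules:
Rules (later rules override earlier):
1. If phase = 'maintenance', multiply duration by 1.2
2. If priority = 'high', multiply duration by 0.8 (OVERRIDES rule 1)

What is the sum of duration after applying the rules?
130.0

Step 1: Rule 2 takes priority for records with priority = 'high'
  - 3 records: 27 × 0.8 = 21.6
Step 2: Rule 1 applies to remaining records with phase = 'maintenance'
  - 2 records: 22 × 1.2 = 26.4
Step 3: Other records unchanged: 82
Step 4: Final sum = 21.6 + 26.4 + 82 = 130.0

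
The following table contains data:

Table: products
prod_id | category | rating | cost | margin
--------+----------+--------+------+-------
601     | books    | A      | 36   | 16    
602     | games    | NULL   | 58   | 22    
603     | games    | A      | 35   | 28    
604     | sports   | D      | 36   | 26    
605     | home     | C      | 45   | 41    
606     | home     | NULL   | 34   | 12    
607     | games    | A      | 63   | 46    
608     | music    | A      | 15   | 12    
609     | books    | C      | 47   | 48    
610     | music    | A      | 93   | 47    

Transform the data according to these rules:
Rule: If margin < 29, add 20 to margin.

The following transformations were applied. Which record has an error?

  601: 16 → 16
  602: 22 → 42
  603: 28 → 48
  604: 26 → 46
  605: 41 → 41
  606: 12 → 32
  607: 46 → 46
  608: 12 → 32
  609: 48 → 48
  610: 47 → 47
Record 601 has an error. The correct transformed value should be 36, not 16.

Step 1: Check each record against the rule
Step 2: Record 601 has margin = 16
Step 3: Since 16 < 29, the bonus should have been applied
Step 4: Correct value = 36, but claimed value = 16
Conclusion: Record 601 has the error.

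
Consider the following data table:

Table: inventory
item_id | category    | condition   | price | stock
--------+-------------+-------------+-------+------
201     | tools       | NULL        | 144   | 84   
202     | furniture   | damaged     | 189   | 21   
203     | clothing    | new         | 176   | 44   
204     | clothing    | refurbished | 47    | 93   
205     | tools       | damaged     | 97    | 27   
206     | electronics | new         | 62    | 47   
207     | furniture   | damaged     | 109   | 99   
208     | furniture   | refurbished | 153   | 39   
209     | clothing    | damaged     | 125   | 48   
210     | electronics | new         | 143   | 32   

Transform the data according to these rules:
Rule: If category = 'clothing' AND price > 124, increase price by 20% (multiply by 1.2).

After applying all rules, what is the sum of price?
1305.2

Step 1: Find records where category = 'clothing' AND price > 124
Step 2: 2 records match, summing to 301
Step 3: After multiplier: 301 × 1.2 = 361.2
Step 4: Unaffected records sum: 944
Step 5: Final sum = 361.2 + 944 = 1305.2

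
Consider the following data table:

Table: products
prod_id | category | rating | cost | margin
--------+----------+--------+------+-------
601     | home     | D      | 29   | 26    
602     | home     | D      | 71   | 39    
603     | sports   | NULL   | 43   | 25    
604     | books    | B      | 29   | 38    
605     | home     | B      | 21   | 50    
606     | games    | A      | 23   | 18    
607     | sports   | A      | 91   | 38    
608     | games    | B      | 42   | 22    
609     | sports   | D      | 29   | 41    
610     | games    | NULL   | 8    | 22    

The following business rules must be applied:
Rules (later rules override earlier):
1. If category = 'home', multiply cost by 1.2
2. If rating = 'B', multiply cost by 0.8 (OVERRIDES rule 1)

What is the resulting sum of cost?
387.6

Step 1: Rule 2 takes priority for records with rating = 'B'
  - 3 records: 92 × 0.8 = 73.6
Step 2: Rule 1 applies to remaining records with category = 'home'
  - 2 records: 100 × 1.2 = 120.0
Step 3: Other records unchanged: 194
Step 4: Final sum = 73.6 + 120.0 + 194 = 387.6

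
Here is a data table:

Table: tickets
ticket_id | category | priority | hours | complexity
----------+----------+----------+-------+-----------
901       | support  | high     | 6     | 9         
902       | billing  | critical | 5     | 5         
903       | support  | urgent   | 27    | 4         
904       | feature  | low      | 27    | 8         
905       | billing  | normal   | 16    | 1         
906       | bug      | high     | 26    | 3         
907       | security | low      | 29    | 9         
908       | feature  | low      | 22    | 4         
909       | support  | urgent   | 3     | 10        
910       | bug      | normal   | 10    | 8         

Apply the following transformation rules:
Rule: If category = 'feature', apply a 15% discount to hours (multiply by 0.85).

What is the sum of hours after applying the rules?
163.65

Step 1: Records with category = 'feature' have total hours = 49
Step 2: Apply multiplier: 49 × 0.85 = 41.65
Step 3: Other records total: 122
Step 4: Final sum = 41.65 + 122 = 163.65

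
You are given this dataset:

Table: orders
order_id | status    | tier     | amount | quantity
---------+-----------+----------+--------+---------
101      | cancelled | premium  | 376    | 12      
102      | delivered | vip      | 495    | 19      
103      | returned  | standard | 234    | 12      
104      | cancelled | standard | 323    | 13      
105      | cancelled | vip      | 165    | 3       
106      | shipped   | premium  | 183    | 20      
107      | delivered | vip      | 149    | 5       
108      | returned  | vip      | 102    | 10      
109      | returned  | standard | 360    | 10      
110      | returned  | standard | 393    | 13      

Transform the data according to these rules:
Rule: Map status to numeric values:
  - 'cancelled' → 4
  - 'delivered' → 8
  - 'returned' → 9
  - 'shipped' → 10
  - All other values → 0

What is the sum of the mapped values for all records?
74

Step 1: Apply mapping to each record
Step 2: Count by status:
  'cancelled': 3 records × 4 = 12
  'delivered': 2 records × 8 = 16
  'returned': 4 records × 9 = 36
  'shipped': 1 records × 10 = 10
Step 3: Sum all mapped values = 74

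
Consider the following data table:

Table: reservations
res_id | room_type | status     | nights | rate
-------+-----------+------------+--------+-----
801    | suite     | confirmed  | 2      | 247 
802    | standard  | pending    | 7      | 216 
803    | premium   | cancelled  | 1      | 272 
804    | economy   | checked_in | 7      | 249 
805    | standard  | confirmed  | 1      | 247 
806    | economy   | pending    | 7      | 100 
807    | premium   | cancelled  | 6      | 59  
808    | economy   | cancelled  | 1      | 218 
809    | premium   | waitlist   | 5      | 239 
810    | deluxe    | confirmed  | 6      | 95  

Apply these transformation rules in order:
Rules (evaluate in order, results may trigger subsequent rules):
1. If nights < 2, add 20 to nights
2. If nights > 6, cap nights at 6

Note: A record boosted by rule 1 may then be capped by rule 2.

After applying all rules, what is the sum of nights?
55

Step 1: Apply rule 1 to records with nights < 2
  - 3 records get bonus of 20
  - Of these, 3 records then exceed 6 and get capped
Step 2: Apply rule 2 to records with nights > 6
  - 3 records (original) are capped
Step 3: Calculate final sum = 55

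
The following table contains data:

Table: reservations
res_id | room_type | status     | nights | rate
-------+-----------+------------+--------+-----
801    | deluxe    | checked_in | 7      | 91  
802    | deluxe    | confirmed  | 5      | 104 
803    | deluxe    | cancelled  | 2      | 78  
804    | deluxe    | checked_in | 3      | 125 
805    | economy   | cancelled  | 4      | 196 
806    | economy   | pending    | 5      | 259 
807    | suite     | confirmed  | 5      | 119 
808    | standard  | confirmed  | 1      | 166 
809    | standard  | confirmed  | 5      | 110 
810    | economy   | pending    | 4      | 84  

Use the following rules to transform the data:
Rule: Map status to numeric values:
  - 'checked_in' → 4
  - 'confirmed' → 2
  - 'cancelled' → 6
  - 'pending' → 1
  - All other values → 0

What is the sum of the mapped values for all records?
30

Step 1: Apply mapping to each record
Step 2: Count by status:
  'checked_in': 2 records × 4 = 8
  'confirmed': 4 records × 2 = 8
  'cancelled': 2 records × 6 = 12
  'pending': 2 records × 1 = 2
Step 3: Sum all mapped values = 30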